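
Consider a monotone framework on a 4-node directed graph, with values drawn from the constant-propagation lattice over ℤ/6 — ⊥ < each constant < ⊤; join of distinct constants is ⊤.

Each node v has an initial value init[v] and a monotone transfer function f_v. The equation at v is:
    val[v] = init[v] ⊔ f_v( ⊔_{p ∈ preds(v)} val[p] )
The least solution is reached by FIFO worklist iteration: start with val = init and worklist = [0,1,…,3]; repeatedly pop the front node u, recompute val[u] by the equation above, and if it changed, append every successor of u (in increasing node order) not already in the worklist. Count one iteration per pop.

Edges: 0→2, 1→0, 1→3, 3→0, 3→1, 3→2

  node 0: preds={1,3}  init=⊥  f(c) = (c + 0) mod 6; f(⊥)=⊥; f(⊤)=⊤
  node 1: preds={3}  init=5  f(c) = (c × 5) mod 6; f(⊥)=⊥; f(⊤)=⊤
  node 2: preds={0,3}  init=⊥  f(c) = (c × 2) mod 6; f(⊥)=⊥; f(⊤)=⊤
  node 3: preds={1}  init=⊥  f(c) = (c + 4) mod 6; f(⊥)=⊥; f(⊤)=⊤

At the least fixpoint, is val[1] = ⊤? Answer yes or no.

Worklist (12 pops):
  #1 pop 0: in=5 → 5 (was ⊥); enqueue []
  #2 pop 1: in=⊥ → 5 (no change)
  #3 pop 2: in=5 → 4 (was ⊥); enqueue []
  #4 pop 3: in=5 → 3 (was ⊥); enqueue [0,1,2]
  #5 pop 0: in=⊤ → ⊤ (was 5); enqueue []
  #6 pop 1: in=3 → ⊤ (was 5); enqueue [0,3]
  #7 pop 2: in=⊤ → ⊤ (was 4); enqueue []
  #8 pop 0: in=⊤ → ⊤ (no change)
  #9 pop 3: in=⊤ → ⊤ (was 3); enqueue [0,1,2]
  #10 pop 0: in=⊤ → ⊤ (no change)
  #11 pop 1: in=⊤ → ⊤ (no change)
  #12 pop 2: in=⊤ → ⊤ (no change)

Fixpoint:
  val[0] = ⊤
  val[1] = ⊤
  val[2] = ⊤
  val[3] = ⊤

yes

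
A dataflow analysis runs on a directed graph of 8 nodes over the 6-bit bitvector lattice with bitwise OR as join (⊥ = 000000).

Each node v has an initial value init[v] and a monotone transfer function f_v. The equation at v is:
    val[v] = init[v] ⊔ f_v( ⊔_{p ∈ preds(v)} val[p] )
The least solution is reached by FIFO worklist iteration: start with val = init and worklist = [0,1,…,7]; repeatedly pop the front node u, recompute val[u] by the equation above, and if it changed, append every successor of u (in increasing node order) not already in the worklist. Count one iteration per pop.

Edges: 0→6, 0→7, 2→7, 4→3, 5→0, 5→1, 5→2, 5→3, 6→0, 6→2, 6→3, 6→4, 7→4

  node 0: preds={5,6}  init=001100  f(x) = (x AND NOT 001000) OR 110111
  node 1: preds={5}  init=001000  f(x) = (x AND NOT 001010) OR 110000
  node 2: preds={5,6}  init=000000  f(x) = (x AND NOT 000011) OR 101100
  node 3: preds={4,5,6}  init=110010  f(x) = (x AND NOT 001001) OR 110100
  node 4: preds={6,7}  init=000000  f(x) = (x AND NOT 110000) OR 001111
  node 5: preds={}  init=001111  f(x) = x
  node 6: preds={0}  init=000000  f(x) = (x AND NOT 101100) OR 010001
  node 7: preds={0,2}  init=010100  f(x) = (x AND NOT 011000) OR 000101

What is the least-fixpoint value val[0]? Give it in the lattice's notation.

Worklist (13 pops):
  #1 pop 0: in=001111 → 111111 (was 001100); enqueue []
  #2 pop 1: in=001111 → 111101 (was 001000); enqueue []
  #3 pop 2: in=001111 → 101100 (was 000000); enqueue []
  #4 pop 3: in=001111 → 110110 (was 110010); enqueue []
  #5 pop 4: in=010100 → 001111 (was 000000); enqueue [3]
  #6 pop 5: in=000000 → 001111 (no change)
  #7 pop 6: in=111111 → 010011 (was 000000); enqueue [0,2,4]
  #8 pop 7: in=111111 → 110111 (was 010100); enqueue []
  #9 pop 3: in=011111 → 110110 (no change)
  #10 pop 0: in=011111 → 111111 (no change)
  #11 pop 2: in=011111 → 111100 (was 101100); enqueue [7]
  #12 pop 4: in=110111 → 001111 (no change)
  #13 pop 7: in=111111 → 110111 (no change)

Fixpoint:
  val[0] = 111111
  val[1] = 111101
  val[2] = 111100
  val[3] = 110110
  val[4] = 001111
  val[5] = 001111
  val[6] = 010011
  val[7] = 110111

111111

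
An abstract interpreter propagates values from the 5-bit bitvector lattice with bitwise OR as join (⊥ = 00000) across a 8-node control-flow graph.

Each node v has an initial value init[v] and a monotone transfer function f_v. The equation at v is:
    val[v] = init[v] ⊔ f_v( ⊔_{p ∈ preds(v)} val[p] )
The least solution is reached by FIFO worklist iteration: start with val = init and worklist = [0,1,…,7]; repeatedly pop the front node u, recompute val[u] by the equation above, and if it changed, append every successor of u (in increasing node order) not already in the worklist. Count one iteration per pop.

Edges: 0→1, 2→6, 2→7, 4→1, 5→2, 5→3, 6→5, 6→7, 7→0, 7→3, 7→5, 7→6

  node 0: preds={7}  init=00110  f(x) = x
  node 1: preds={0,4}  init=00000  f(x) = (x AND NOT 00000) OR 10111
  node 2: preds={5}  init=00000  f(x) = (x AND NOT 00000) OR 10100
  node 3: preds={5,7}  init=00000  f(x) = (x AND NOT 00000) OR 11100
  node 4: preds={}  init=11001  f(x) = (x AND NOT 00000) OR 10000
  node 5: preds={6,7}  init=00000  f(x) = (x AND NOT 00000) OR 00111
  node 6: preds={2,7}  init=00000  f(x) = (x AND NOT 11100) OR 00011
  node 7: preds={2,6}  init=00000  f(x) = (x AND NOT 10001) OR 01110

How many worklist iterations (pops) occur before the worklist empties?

19

Trace (19 dequeues):
  [1] u=0 | in 00000 | out 00110 | ==
  [2] u=1 | in 11111 | out 11111 | prev 00000 | push {}
  [3] u=2 | in 00000 | out 10100 | prev 00000 | push {}
  [4] u=3 | in 00000 | out 11100 | prev 00000 | push {}
  [5] u=4 | in 00000 | out 11001 | ==
  [6] u=5 | in 00000 | out 00111 | prev 00000 | push {2,3}
  [7] u=6 | in 10100 | out 00011 | prev 00000 | push {5}
  [8] u=7 | in 10111 | out 01110 | prev 00000 | push {0,6}
  [9] u=2 | in 00111 | out 10111 | prev 10100 | push {7}
  [10] u=3 | in 01111 | out 11111 | prev 11100 | push {}
  [11] u=5 | in 01111 | out 01111 | prev 00111 | push {2,3}
  [12] u=0 | in 01110 | out 01110 | prev 00110 | push {1}
  [13] u=6 | in 11111 | out 00011 | ==
  [14] u=7 | in 10111 | out 01110 | ==
  [15] u=2 | in 01111 | out 11111 | prev 10111 | push {6,7}
  [16] u=3 | in 01111 | out 11111 | ==
  [17] u=1 | in 11111 | out 11111 | ==
  [18] u=6 | in 11111 | out 00011 | ==
  [19] u=7 | in 11111 | out 01110 | ==

Converged values:
  [0] 01110
  [1] 11111
  [2] 11111
  [3] 11111
  [4] 11001
  [5] 01111
  [6] 00011
  [7] 01110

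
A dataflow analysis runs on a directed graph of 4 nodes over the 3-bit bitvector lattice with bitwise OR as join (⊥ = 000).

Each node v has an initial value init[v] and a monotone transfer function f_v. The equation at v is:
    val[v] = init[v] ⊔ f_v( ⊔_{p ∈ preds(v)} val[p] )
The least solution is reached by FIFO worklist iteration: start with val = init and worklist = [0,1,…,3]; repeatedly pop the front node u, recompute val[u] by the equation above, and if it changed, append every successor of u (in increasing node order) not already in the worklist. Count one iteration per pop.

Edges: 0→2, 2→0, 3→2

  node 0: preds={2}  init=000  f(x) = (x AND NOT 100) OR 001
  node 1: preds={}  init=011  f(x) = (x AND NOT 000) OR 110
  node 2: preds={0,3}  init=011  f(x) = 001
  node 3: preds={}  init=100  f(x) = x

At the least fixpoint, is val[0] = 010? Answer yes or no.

Trace (4 dequeues):
  [1] u=0 | in 011 | out 011 | prev 000 | push {}
  [2] u=1 | in 000 | out 111 | prev 011 | push {}
  [3] u=2 | in 111 | out 011 | ==
  [4] u=3 | in 000 | out 100 | ==

Converged values:
  [0] 011
  [1] 111
  [2] 011
  [3] 100

no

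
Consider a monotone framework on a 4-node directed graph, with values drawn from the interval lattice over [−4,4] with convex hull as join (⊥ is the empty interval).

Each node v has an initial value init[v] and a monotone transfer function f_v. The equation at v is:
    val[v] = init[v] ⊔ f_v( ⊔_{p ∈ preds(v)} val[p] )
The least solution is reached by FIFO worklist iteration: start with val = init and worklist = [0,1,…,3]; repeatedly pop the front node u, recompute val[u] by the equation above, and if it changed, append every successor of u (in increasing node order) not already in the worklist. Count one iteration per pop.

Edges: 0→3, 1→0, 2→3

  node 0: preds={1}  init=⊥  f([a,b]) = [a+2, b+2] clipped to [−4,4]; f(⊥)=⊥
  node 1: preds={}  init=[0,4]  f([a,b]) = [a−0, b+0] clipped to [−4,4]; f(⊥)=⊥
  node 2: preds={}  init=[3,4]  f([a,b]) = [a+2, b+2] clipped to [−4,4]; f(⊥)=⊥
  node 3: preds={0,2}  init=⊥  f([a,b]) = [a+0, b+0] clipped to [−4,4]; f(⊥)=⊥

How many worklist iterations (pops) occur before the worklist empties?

Iteration log — 4 steps:
  step 1. node 0  ⊔preds=[0,4]  new=[2,4]  old=⊥  +wl: 
  step 2. node 1  ⊔preds=⊥  new=[0,4]  stable
  step 3. node 2  ⊔preds=⊥  new=[3,4]  stable
  step 4. node 3  ⊔preds=[2,4]  new=[2,4]  old=⊥  +wl: 

Least fixpoint reached:
  node 0: [2,4]
  node 1: [0,4]
  node 2: [3,4]
  node 3: [2,4]

4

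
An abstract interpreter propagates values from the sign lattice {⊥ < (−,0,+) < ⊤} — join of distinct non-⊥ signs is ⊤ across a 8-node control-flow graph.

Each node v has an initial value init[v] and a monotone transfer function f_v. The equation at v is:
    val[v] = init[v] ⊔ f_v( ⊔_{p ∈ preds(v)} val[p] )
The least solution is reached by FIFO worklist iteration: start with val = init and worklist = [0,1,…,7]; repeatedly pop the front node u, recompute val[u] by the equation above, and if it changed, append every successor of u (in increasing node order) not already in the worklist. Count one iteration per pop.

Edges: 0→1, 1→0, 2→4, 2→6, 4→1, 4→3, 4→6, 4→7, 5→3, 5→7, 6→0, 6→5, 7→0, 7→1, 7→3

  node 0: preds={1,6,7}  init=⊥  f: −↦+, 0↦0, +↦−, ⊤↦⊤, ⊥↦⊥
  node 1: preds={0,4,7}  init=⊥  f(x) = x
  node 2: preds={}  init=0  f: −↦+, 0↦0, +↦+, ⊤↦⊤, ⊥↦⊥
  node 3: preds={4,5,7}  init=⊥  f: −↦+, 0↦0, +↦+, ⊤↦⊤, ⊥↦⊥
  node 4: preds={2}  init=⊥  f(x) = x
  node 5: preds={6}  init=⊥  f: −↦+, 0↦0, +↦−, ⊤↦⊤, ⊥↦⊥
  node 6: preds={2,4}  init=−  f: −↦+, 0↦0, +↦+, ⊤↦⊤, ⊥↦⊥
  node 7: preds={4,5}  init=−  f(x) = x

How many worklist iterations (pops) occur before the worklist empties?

Iteration log — 14 steps:
  step 1. node 0  ⊔preds=−  new=+  old=⊥  +wl: 
  step 2. node 1  ⊔preds=⊤  new=⊤  old=⊥  +wl: 0
  step 3. node 2  ⊔preds=⊥  new=0  stable
  step 4. node 3  ⊔preds=−  new=+  old=⊥  +wl: 
  step 5. node 4  ⊔preds=0  new=0  old=⊥  +wl: 1,3
  step 6. node 5  ⊔preds=−  new=+  old=⊥  +wl: 
  step 7. node 6  ⊔preds=0  new=⊤  old=−  +wl: 5
  step 8. node 7  ⊔preds=⊤  new=⊤  old=−  +wl: 
  step 9. node 0  ⊔preds=⊤  new=⊤  old=+  +wl: 
  step 10. node 1  ⊔preds=⊤  new=⊤  stable
  step 11. node 3  ⊔preds=⊤  new=⊤  old=+  +wl: 
  step 12. node 5  ⊔preds=⊤  new=⊤  old=+  +wl: 3,7
  step 13. node 3  ⊔preds=⊤  new=⊤  stable
  step 14. node 7  ⊔preds=⊤  new=⊤  stable

Least fixpoint reached:
  node 0: ⊤
  node 1: ⊤
  node 2: 0
  node 3: ⊤
  node 4: 0
  node 5: ⊤
  node 6: ⊤
  node 7: ⊤

14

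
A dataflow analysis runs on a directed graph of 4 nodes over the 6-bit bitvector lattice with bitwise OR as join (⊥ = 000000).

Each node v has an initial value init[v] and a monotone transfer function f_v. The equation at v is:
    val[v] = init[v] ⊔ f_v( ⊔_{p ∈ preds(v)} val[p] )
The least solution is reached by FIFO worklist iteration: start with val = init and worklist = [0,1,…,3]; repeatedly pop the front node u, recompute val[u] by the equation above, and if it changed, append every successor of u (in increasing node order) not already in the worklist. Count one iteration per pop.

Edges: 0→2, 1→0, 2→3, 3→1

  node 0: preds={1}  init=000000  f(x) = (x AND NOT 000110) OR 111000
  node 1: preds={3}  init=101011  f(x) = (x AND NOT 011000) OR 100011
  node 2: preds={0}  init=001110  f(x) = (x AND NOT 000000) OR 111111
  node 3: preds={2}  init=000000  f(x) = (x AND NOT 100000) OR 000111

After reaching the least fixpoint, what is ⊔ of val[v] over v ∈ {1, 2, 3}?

Worklist (6 pops):
  #1 pop 0: in=101011 → 111001 (was 000000); enqueue []
  #2 pop 1: in=000000 → 101011 (no change)
  #3 pop 2: in=111001 → 111111 (was 001110); enqueue []
  #4 pop 3: in=111111 → 011111 (was 000000); enqueue [1]
  #5 pop 1: in=011111 → 101111 (was 101011); enqueue [0]
  #6 pop 0: in=101111 → 111001 (no change)

Fixpoint:
  val[0] = 111001
  val[1] = 101111
  val[2] = 111111
  val[3] = 011111

111111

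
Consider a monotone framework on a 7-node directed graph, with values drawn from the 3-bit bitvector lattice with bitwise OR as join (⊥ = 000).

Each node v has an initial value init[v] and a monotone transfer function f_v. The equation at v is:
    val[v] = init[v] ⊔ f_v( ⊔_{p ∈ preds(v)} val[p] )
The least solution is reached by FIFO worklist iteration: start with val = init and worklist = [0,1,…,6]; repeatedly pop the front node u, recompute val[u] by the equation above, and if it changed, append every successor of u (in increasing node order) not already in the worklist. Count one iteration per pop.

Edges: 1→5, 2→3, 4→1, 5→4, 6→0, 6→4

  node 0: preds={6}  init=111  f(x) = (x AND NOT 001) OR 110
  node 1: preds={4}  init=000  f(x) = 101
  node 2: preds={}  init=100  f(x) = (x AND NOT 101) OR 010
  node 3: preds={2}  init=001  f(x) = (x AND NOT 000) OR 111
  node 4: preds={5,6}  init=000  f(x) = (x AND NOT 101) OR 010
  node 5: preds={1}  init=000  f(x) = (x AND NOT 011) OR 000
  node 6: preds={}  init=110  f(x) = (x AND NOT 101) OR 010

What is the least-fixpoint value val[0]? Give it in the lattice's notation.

111

Trace (9 dequeues):
  [1] u=0 | in 110 | out 111 | ==
  [2] u=1 | in 000 | out 101 | prev 000 | push {}
  [3] u=2 | in 000 | out 110 | prev 100 | push {}
  [4] u=3 | in 110 | out 111 | prev 001 | push {}
  [5] u=4 | in 110 | out 010 | prev 000 | push {1}
  [6] u=5 | in 101 | out 100 | prev 000 | push {4}
  [7] u=6 | in 000 | out 110 | ==
  [8] u=1 | in 010 | out 101 | ==
  [9] u=4 | in 110 | out 010 | ==

Converged values:
  [0] 111
  [1] 101
  [2] 110
  [3] 111
  [4] 010
  [5] 100
  [6] 110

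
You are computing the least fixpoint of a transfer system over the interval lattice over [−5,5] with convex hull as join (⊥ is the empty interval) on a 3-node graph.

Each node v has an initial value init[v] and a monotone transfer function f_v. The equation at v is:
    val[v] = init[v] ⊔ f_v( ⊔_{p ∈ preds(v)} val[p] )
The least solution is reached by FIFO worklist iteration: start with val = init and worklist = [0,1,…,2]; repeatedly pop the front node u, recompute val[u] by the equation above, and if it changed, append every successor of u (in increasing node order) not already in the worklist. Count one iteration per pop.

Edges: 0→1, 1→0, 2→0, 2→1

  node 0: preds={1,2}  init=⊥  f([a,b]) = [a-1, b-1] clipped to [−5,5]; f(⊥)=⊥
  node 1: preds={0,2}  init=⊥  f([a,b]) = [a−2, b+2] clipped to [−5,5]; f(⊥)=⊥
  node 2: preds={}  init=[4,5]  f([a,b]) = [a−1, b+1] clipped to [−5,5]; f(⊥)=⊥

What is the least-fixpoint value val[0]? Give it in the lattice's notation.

Iteration log — 9 steps:
  step 1. node 0  ⊔preds=[4,5]  new=[3,4]  old=⊥  +wl: 
  step 2. node 1  ⊔preds=[3,5]  new=[1,5]  old=⊥  +wl: 0
  step 3. node 2  ⊔preds=⊥  new=[4,5]  stable
  step 4. node 0  ⊔preds=[1,5]  new=[0,4]  old=[3,4]  +wl: 1
  step 5. node 1  ⊔preds=[0,5]  new=[-2,5]  old=[1,5]  +wl: 0
  step 6. node 0  ⊔preds=[-2,5]  new=[-3,4]  old=[0,4]  +wl: 1
  step 7. node 1  ⊔preds=[-3,5]  new=[-5,5]  old=[-2,5]  +wl: 0
  step 8. node 0  ⊔preds=[-5,5]  new=[-5,4]  old=[-3,4]  +wl: 1
  step 9. node 1  ⊔preds=[-5,5]  new=[-5,5]  stable

Least fixpoint reached:
  node 0: [-5,4]
  node 1: [-5,5]
  node 2: [4,5]

[-5,4]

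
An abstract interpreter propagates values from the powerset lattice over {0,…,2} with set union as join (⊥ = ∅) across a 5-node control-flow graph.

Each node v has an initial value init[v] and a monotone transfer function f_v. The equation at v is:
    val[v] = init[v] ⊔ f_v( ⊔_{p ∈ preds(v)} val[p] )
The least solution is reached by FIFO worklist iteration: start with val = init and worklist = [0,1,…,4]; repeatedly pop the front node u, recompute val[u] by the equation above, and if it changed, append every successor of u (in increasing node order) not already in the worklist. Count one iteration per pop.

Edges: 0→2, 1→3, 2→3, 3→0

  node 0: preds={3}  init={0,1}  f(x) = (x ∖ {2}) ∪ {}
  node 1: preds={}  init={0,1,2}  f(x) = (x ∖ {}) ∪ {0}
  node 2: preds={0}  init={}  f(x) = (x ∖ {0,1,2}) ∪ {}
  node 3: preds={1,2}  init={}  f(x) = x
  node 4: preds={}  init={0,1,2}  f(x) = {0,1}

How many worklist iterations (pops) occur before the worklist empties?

Iteration log — 6 steps:
  step 1. node 0  ⊔preds={}  new={0,1}  stable
  step 2. node 1  ⊔preds={}  new={0,1,2}  stable
  step 3. node 2  ⊔preds={0,1}  new={}  stable
  step 4. node 3  ⊔preds={0,1,2}  new={0,1,2}  old={}  +wl: 0
  step 5. node 4  ⊔preds={}  new={0,1,2}  stable
  step 6. node 0  ⊔preds={0,1,2}  new={0,1}  stable

Least fixpoint reached:
  node 0: {0,1}
  node 1: {0,1,2}
  node 2: {}
  node 3: {0,1,2}
  node 4: {0,1,2}

6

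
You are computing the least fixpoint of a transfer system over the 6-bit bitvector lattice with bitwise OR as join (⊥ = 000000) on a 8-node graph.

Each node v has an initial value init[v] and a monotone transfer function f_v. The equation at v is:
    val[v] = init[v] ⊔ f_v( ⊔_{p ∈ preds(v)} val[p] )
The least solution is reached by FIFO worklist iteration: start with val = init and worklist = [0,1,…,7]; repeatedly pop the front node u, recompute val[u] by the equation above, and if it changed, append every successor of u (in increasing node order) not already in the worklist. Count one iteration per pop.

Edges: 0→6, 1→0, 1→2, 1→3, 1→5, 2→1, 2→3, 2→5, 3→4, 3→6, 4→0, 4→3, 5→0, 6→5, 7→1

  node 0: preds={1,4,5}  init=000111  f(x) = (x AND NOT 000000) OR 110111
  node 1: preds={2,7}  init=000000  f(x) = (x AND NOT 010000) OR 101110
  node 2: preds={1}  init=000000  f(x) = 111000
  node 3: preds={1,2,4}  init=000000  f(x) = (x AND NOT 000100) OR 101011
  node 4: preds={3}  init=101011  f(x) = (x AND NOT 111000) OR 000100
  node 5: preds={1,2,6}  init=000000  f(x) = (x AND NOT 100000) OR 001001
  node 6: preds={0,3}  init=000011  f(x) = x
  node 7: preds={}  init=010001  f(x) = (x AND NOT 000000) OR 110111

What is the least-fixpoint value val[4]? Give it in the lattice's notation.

101111

Trace (12 dequeues):
  [1] u=0 | in 101011 | out 111111 | prev 000111 | push {}
  [2] u=1 | in 010001 | out 101111 | prev 000000 | push {0}
  [3] u=2 | in 101111 | out 111000 | prev 000000 | push {1}
  [4] u=3 | in 111111 | out 111011 | prev 000000 | push {}
  [5] u=4 | in 111011 | out 101111 | prev 101011 | push {3}
  [6] u=5 | in 111111 | out 011111 | prev 000000 | push {}
  [7] u=6 | in 111111 | out 111111 | prev 000011 | push {5}
  [8] u=7 | in 000000 | out 110111 | prev 010001 | push {}
  [9] u=0 | in 111111 | out 111111 | ==
  [10] u=1 | in 111111 | out 101111 | ==
  [11] u=3 | in 111111 | out 111011 | ==
  [12] u=5 | in 111111 | out 011111 | ==

Converged values:
  [0] 111111
  [1] 101111
  [2] 111000
  [3] 111011
  [4] 101111
  [5] 011111
  [6] 111111
  [7] 110111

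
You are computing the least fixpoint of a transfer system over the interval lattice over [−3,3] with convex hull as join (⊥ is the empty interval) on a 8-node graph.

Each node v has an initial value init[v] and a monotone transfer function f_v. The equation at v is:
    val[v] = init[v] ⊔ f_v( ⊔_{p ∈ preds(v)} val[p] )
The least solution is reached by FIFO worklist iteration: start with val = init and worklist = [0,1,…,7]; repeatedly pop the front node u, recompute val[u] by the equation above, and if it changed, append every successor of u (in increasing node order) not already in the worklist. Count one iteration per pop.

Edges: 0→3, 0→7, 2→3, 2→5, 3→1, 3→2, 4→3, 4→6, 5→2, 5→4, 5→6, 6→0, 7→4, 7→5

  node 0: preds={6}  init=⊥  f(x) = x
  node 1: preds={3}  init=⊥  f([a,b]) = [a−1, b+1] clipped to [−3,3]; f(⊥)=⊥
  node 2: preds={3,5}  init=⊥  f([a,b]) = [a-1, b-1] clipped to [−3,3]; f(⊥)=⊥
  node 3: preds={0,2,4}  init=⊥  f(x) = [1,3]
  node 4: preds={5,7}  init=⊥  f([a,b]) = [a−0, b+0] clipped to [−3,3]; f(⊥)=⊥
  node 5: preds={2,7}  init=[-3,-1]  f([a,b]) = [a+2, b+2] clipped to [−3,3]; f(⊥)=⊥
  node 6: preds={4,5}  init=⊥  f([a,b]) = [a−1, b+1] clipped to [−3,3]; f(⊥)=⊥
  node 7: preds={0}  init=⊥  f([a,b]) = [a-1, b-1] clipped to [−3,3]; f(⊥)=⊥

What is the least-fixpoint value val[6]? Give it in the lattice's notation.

Trace (26 dequeues):
  [1] u=0 | in ⊥ | out ⊥ | ==
  [2] u=1 | in ⊥ | out ⊥ | ==
  [3] u=2 | in [-3,-1] | out [-3,-2] | prev ⊥ | push {}
  [4] u=3 | in [-3,-2] | out [1,3] | prev ⊥ | push {1,2}
  [5] u=4 | in [-3,-1] | out [-3,-1] | prev ⊥ | push {3}
  [6] u=5 | in [-3,-2] | out [-3,0] | prev [-3,-1] | push {4}
  [7] u=6 | in [-3,0] | out [-3,1] | prev ⊥ | push {0}
  [8] u=7 | in ⊥ | out ⊥ | ==
  [9] u=1 | in [1,3] | out [0,3] | prev ⊥ | push {}
  [10] u=2 | in [-3,3] | out [-3,2] | prev [-3,-2] | push {5}
  [11] u=3 | in [-3,2] | out [1,3] | ==
  [12] u=4 | in [-3,0] | out [-3,0] | prev [-3,-1] | push {3,6}
  [13] u=0 | in [-3,1] | out [-3,1] | prev ⊥ | push {7}
  [14] u=5 | in [-3,2] | out [-3,3] | prev [-3,0] | push {2,4}
  [15] u=3 | in [-3,2] | out [1,3] | ==
  [16] u=6 | in [-3,3] | out [-3,3] | prev [-3,1] | push {0}
  [17] u=7 | in [-3,1] | out [-3,0] | prev ⊥ | push {5}
  [18] u=2 | in [-3,3] | out [-3,2] | ==
  [19] u=4 | in [-3,3] | out [-3,3] | prev [-3,0] | push {3,6}
  [20] u=0 | in [-3,3] | out [-3,3] | prev [-3,1] | push {7}
  [21] u=5 | in [-3,2] | out [-3,3] | ==
  [22] u=3 | in [-3,3] | out [1,3] | ==
  [23] u=6 | in [-3,3] | out [-3,3] | ==
  [24] u=7 | in [-3,3] | out [-3,2] | prev [-3,0] | push {4,5}
  [25] u=4 | in [-3,3] | out [-3,3] | ==
  [26] u=5 | in [-3,2] | out [-3,3] | ==

Converged values:
  [0] [-3,3]
  [1] [0,3]
  [2] [-3,2]
  [3] [1,3]
  [4] [-3,3]
  [5] [-3,3]
  [6] [-3,3]
  [7] [-3,2]

[-3,3]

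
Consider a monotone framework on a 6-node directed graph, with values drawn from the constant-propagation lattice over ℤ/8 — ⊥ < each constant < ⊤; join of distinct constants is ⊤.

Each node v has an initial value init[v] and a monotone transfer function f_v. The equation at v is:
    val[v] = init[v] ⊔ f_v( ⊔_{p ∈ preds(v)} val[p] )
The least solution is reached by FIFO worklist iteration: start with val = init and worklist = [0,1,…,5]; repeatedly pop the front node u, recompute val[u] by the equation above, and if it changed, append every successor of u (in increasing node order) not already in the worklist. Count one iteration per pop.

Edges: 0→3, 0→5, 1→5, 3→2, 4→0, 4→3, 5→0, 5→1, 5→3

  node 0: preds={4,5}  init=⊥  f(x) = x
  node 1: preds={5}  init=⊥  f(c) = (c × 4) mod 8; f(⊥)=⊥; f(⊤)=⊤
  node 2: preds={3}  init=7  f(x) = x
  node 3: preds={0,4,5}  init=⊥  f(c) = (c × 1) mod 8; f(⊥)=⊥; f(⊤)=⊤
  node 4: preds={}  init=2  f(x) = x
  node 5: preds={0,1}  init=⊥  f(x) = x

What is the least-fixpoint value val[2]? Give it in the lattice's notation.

Iteration log — 16 steps:
  step 1. node 0  ⊔preds=2  new=2  old=⊥  +wl: 
  step 2. node 1  ⊔preds=⊥  new=⊥  stable
  step 3. node 2  ⊔preds=⊥  new=7  stable
  step 4. node 3  ⊔preds=2  new=2  old=⊥  +wl: 2
  step 5. node 4  ⊔preds=⊥  new=2  stable
  step 6. node 5  ⊔preds=2  new=2  old=⊥  +wl: 0,1,3
  step 7. node 2  ⊔preds=2  new=⊤  old=7  +wl: 
  step 8. node 0  ⊔preds=2  new=2  stable
  step 9. node 1  ⊔preds=2  new=0  old=⊥  +wl: 5
  step 10. node 3  ⊔preds=2  new=2  stable
  step 11. node 5  ⊔preds=⊤  new=⊤  old=2  +wl: 0,1,3
  step 12. node 0  ⊔preds=⊤  new=⊤  old=2  +wl: 5
  step 13. node 1  ⊔preds=⊤  new=⊤  old=0  +wl: 
  step 14. node 3  ⊔preds=⊤  new=⊤  old=2  +wl: 2
  step 15. node 5  ⊔preds=⊤  new=⊤  stable
  step 16. node 2  ⊔preds=⊤  new=⊤  stable

Least fixpoint reached:
  node 0: ⊤
  node 1: ⊤
  node 2: ⊤
  node 3: ⊤
  node 4: 2
  node 5: ⊤

⊤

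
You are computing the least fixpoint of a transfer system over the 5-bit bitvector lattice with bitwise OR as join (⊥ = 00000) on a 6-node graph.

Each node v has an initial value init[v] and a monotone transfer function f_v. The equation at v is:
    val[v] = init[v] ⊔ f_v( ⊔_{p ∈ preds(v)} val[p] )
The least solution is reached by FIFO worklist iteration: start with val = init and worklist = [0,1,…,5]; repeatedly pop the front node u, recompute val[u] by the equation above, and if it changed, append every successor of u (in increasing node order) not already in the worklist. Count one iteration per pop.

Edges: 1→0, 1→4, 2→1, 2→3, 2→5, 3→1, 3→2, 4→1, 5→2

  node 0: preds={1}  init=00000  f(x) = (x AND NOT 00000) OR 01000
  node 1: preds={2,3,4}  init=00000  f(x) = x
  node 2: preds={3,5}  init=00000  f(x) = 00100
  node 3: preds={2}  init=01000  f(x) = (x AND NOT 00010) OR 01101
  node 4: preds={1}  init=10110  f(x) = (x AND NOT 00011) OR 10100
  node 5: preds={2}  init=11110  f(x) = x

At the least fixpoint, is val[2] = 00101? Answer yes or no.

Iteration log — 11 steps:
  step 1. node 0  ⊔preds=00000  new=01000  old=00000  +wl: 
  step 2. node 1  ⊔preds=11110  new=11110  old=00000  +wl: 0
  step 3. node 2  ⊔preds=11110  new=00100  old=00000  +wl: 1
  step 4. node 3  ⊔preds=00100  new=01101  old=01000  +wl: 2
  step 5. node 4  ⊔preds=11110  new=11110  old=10110  +wl: 
  step 6. node 5  ⊔preds=00100  new=11110  stable
  step 7. node 0  ⊔preds=11110  new=11110  old=01000  +wl: 
  step 8. node 1  ⊔preds=11111  new=11111  old=11110  +wl: 0,4
  step 9. node 2  ⊔preds=11111  new=00100  stable
  step 10. node 0  ⊔preds=11111  new=11111  old=11110  +wl: 
  step 11. node 4  ⊔preds=11111  new=11110  stable

Least fixpoint reached:
  node 0: 11111
  node 1: 11111
  node 2: 00100
  node 3: 01101
  node 4: 11110
  node 5: 11110

no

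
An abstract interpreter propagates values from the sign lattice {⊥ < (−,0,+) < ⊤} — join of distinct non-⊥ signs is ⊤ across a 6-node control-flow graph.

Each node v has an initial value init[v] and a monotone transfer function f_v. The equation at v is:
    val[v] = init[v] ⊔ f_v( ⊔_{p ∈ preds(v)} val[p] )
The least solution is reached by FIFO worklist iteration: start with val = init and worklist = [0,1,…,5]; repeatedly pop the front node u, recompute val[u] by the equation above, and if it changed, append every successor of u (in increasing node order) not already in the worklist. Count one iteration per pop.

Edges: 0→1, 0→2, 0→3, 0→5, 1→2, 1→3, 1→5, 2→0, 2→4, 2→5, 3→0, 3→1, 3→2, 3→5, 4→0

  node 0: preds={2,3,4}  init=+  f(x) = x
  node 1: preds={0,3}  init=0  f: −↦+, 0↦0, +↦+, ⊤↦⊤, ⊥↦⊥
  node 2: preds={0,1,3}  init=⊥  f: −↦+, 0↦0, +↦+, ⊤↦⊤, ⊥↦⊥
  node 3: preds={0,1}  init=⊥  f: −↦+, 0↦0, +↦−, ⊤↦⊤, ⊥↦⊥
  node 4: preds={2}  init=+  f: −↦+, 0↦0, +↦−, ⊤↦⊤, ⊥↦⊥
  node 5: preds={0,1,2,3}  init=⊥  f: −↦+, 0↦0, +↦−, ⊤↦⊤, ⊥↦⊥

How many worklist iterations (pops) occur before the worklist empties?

11

Trace (11 dequeues):
  [1] u=0 | in + | out + | ==
  [2] u=1 | in + | out ⊤ | prev 0 | push {}
  [3] u=2 | in ⊤ | out ⊤ | prev ⊥ | push {0}
  [4] u=3 | in ⊤ | out ⊤ | prev ⊥ | push {1,2}
  [5] u=4 | in ⊤ | out ⊤ | prev + | push {}
  [6] u=5 | in ⊤ | out ⊤ | prev ⊥ | push {}
  [7] u=0 | in ⊤ | out ⊤ | prev + | push {3,5}
  [8] u=1 | in ⊤ | out ⊤ | ==
  [9] u=2 | in ⊤ | out ⊤ | ==
  [10] u=3 | in ⊤ | out ⊤ | ==
  [11] u=5 | in ⊤ | out ⊤ | ==

Converged values:
  [0] ⊤
  [1] ⊤
  [2] ⊤
  [3] ⊤
  [4] ⊤
  [5] ⊤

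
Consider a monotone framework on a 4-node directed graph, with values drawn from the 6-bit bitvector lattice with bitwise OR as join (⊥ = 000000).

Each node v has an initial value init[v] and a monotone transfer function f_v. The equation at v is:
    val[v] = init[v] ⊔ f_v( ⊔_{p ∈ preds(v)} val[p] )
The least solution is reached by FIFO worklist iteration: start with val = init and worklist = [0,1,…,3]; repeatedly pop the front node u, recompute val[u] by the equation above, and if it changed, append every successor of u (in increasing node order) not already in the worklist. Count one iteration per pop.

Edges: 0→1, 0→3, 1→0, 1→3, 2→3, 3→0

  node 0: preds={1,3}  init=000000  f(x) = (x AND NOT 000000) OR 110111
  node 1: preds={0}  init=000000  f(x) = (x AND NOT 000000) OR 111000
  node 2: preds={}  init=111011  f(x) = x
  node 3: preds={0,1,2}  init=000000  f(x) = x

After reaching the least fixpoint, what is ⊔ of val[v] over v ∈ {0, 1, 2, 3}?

Iteration log — 7 steps:
  step 1. node 0  ⊔preds=000000  new=110111  old=000000  +wl: 
  step 2. node 1  ⊔preds=110111  new=111111  old=000000  +wl: 0
  step 3. node 2  ⊔preds=000000  new=111011  stable
  step 4. node 3  ⊔preds=111111  new=111111  old=000000  +wl: 
  step 5. node 0  ⊔preds=111111  new=111111  old=110111  +wl: 1,3
  step 6. node 1  ⊔preds=111111  new=111111  stable
  step 7. node 3  ⊔preds=111111  new=111111  stable

Least fixpoint reached:
  node 0: 111111
  node 1: 111111
  node 2: 111011
  node 3: 111111

111111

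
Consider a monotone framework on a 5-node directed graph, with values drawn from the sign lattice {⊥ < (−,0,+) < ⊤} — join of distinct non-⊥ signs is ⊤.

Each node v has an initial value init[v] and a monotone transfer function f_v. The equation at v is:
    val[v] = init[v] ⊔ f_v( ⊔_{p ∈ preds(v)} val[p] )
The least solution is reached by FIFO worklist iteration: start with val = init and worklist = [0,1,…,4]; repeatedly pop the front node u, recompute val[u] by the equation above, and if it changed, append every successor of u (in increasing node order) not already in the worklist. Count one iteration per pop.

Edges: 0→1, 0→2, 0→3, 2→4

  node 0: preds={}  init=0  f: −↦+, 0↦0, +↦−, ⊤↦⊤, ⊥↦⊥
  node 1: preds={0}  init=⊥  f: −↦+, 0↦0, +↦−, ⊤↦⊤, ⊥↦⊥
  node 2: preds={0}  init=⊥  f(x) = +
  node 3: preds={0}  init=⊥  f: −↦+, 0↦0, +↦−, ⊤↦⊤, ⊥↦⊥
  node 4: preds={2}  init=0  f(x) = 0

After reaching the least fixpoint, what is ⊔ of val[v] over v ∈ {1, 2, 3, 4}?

Worklist (5 pops):
  #1 pop 0: in=⊥ → 0 (no change)
  #2 pop 1: in=0 → 0 (was ⊥); enqueue []
  #3 pop 2: in=0 → + (was ⊥); enqueue []
  #4 pop 3: in=0 → 0 (was ⊥); enqueue []
  #5 pop 4: in=+ → 0 (no change)

Fixpoint:
  val[0] = 0
  val[1] = 0
  val[2] = +
  val[3] = 0
  val[4] = 0

⊤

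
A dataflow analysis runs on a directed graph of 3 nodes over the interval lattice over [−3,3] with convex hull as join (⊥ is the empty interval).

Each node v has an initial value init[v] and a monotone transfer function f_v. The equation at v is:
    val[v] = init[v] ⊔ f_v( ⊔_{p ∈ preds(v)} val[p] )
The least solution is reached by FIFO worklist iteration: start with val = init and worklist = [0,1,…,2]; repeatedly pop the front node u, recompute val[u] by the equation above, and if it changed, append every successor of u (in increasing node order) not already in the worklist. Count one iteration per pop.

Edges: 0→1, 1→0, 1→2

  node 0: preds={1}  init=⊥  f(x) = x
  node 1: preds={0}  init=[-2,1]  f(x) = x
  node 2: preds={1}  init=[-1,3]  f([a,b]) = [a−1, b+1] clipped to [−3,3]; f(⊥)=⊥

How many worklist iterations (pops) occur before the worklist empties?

3

Iteration log — 3 steps:
  step 1. node 0  ⊔preds=[-2,1]  new=[-2,1]  old=⊥  +wl: 
  step 2. node 1  ⊔preds=[-2,1]  new=[-2,1]  stable
  step 3. node 2  ⊔preds=[-2,1]  new=[-3,3]  old=[-1,3]  +wl: 

Least fixpoint reached:
  node 0: [-2,1]
  node 1: [-2,1]
  node 2: [-3,3]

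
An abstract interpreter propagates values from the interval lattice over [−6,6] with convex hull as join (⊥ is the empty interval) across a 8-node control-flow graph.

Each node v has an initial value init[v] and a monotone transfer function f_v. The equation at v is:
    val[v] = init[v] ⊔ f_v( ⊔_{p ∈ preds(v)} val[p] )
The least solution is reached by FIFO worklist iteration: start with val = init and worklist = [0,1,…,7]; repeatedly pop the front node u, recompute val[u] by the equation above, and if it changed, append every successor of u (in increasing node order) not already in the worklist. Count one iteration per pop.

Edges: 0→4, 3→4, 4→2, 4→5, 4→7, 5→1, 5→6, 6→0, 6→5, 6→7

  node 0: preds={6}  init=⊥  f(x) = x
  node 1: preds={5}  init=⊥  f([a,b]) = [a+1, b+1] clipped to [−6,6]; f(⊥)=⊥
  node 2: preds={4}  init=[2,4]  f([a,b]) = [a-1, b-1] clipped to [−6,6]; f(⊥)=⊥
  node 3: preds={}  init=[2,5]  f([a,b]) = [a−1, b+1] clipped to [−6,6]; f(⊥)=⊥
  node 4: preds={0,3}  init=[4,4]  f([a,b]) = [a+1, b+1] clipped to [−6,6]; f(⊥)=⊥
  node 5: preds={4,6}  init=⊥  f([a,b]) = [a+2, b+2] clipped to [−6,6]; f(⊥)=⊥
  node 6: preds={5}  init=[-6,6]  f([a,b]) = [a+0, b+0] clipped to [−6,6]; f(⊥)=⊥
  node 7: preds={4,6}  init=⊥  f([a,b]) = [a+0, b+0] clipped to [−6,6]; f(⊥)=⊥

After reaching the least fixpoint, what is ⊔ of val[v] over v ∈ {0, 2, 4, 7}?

Worklist (10 pops):
  #1 pop 0: in=[-6,6] → [-6,6] (was ⊥); enqueue []
  #2 pop 1: in=⊥ → ⊥ (no change)
  #3 pop 2: in=[4,4] → [2,4] (no change)
  #4 pop 3: in=⊥ → [2,5] (no change)
  #5 pop 4: in=[-6,6] → [-5,6] (was [4,4]); enqueue [2]
  #6 pop 5: in=[-6,6] → [-4,6] (was ⊥); enqueue [1]
  #7 pop 6: in=[-4,6] → [-6,6] (no change)
  #8 pop 7: in=[-6,6] → [-6,6] (was ⊥); enqueue []
  #9 pop 2: in=[-5,6] → [-6,5] (was [2,4]); enqueue []
  #10 pop 1: in=[-4,6] → [-3,6] (was ⊥); enqueue []

Fixpoint:
  val[0] = [-6,6]
  val[1] = [-3,6]
  val[2] = [-6,5]
  val[3] = [2,5]
  val[4] = [-5,6]
  val[5] = [-4,6]
  val[6] = [-6,6]
  val[7] = [-6,6]

[-6,6]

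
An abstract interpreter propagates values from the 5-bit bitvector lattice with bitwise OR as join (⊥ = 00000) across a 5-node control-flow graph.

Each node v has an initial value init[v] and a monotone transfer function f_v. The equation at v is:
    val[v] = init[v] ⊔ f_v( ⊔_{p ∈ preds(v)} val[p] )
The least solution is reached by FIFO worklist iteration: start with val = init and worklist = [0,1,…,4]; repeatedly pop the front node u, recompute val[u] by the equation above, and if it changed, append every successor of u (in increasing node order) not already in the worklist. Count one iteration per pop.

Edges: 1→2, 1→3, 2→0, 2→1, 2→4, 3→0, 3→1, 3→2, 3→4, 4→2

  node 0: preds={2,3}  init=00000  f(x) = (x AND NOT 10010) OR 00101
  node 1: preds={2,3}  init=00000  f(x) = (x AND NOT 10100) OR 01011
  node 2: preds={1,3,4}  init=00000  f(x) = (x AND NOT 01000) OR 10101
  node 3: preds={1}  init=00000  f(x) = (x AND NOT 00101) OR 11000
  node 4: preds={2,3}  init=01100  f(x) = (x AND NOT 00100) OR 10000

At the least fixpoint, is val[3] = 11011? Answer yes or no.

Trace (8 dequeues):
  [1] u=0 | in 00000 | out 00101 | prev 00000 | push {}
  [2] u=1 | in 00000 | out 01011 | prev 00000 | push {}
  [3] u=2 | in 01111 | out 10111 | prev 00000 | push {0,1}
  [4] u=3 | in 01011 | out 11010 | prev 00000 | push {2}
  [5] u=4 | in 11111 | out 11111 | prev 01100 | push {}
  [6] u=0 | in 11111 | out 01101 | prev 00101 | push {}
  [7] u=1 | in 11111 | out 01011 | ==
  [8] u=2 | in 11111 | out 10111 | ==

Converged values:
  [0] 01101
  [1] 01011
  [2] 10111
  [3] 11010
  [4] 11111

no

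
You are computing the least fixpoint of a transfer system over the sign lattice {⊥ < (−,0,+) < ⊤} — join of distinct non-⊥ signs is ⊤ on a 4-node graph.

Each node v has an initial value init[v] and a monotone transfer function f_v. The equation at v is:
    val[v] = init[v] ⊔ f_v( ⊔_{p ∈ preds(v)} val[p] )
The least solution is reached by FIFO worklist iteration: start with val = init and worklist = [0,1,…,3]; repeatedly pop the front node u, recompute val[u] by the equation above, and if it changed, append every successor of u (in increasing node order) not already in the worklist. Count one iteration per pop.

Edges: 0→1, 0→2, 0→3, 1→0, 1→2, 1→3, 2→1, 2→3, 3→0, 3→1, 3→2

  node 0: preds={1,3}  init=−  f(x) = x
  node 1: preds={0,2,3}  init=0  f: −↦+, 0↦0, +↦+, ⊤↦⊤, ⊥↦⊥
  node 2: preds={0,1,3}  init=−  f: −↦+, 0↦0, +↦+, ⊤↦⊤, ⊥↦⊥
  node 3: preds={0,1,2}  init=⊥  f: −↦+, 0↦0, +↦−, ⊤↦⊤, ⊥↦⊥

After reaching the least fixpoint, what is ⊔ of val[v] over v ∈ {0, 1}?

Worklist (7 pops):
  #1 pop 0: in=0 → ⊤ (was −); enqueue []
  #2 pop 1: in=⊤ → ⊤ (was 0); enqueue [0]
  #3 pop 2: in=⊤ → ⊤ (was −); enqueue [1]
  #4 pop 3: in=⊤ → ⊤ (was ⊥); enqueue [2]
  #5 pop 0: in=⊤ → ⊤ (no change)
  #6 pop 1: in=⊤ → ⊤ (no change)
  #7 pop 2: in=⊤ → ⊤ (no change)

Fixpoint:
  val[0] = ⊤
  val[1] = ⊤
  val[2] = ⊤
  val[3] = ⊤

⊤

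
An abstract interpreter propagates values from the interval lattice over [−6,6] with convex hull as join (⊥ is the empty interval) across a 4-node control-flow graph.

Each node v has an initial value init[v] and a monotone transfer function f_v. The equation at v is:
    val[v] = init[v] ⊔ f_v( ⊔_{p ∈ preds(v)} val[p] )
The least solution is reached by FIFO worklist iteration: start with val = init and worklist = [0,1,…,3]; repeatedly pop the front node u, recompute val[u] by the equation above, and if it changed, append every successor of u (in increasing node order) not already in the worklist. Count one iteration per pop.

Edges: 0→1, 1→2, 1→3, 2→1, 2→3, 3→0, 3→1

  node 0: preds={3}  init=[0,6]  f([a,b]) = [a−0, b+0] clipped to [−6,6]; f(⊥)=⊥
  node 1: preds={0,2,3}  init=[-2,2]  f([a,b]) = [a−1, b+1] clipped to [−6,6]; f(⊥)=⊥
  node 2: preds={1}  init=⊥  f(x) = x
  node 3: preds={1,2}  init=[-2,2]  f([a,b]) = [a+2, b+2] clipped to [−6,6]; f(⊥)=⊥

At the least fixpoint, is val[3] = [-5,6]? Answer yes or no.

Trace (18 dequeues):
  [1] u=0 | in [-2,2] | out [-2,6] | prev [0,6] | push {}
  [2] u=1 | in [-2,6] | out [-3,6] | prev [-2,2] | push {}
  [3] u=2 | in [-3,6] | out [-3,6] | prev ⊥ | push {1}
  [4] u=3 | in [-3,6] | out [-2,6] | prev [-2,2] | push {0}
  [5] u=1 | in [-3,6] | out [-4,6] | prev [-3,6] | push {2,3}
  [6] u=0 | in [-2,6] | out [-2,6] | ==
  [7] u=2 | in [-4,6] | out [-4,6] | prev [-3,6] | push {1}
  [8] u=3 | in [-4,6] | out [-2,6] | ==
  [9] u=1 | in [-4,6] | out [-5,6] | prev [-4,6] | push {2,3}
  [10] u=2 | in [-5,6] | out [-5,6] | prev [-4,6] | push {1}
  [11] u=3 | in [-5,6] | out [-3,6] | prev [-2,6] | push {0}
  [12] u=1 | in [-5,6] | out [-6,6] | prev [-5,6] | push {2,3}
  [13] u=0 | in [-3,6] | out [-3,6] | prev [-2,6] | push {1}
  [14] u=2 | in [-6,6] | out [-6,6] | prev [-5,6] | push {}
  [15] u=3 | in [-6,6] | out [-4,6] | prev [-3,6] | push {0}
  [16] u=1 | in [-6,6] | out [-6,6] | ==
  [17] u=0 | in [-4,6] | out [-4,6] | prev [-3,6] | push {1}
  [18] u=1 | in [-6,6] | out [-6,6] | ==

Converged values:
  [0] [-4,6]
  [1] [-6,6]
  [2] [-6,6]
  [3] [-4,6]

no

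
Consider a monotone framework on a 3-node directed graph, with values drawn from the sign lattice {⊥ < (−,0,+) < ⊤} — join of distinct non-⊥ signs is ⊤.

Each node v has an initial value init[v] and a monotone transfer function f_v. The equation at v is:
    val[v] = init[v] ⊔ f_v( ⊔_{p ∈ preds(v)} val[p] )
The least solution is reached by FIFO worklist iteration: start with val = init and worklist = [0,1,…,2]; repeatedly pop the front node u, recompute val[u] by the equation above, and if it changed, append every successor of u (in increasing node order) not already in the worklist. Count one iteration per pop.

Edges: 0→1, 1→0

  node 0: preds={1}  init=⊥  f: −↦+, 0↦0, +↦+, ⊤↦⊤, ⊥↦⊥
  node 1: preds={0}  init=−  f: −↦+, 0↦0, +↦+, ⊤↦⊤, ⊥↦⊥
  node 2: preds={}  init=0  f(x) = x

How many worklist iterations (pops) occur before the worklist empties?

5

Trace (5 dequeues):
  [1] u=0 | in − | out + | prev ⊥ | push {}
  [2] u=1 | in + | out ⊤ | prev − | push {0}
  [3] u=2 | in ⊥ | out 0 | ==
  [4] u=0 | in ⊤ | out ⊤ | prev + | push {1}
  [5] u=1 | in ⊤ | out ⊤ | ==

Converged values:
  [0] ⊤
  [1] ⊤
  [2] 0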